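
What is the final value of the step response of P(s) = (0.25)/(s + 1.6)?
FVT: lim_{t→∞} y(t) = lim_{s→0} s*Y(s) where Y(s) = P(s)/s.
= lim_{s→0} P(s) = P(0) = num(0)/den(0) = 0.25/1.6 = 0.1562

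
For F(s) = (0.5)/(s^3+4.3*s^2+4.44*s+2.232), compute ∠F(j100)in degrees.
Substitute s = j*100: F(j100) = -2.14782e-08 + 4.99298e-07j.
∠F(j100) = atan2(Im, Re) = atan2(4.99298e-07, -2.14782e-08) = 92.46° (principal value).
Summing the individual angle contributions Σ∠(j100 − zᵢ) − Σ∠(j100 − pₖ) over the 0 zero(s) and 3 pole(s), each followed continuously from ω = 0 (DC phase referenced to (−180°, 180°]), gives -267.54°, i.e. the principal value - 360°. Continuous Bode phase = -267.54°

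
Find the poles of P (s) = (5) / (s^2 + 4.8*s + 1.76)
Set denominator = 0: s^2 + 4.8*s + 1.76 = (s + 4.4)(s + 0.4) = 0 → Poles: -0.4, -4.4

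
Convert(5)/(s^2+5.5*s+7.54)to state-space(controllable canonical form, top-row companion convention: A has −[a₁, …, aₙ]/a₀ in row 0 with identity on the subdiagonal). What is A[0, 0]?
Reachable canonical form for den = s^2 + 5.5*s + 7.54: top row of A = -[a₁,a₂,...,aₙ]/a₀, ones on the subdiagonal, zeros elsewhere.
A = [[-5.5, -7.54], [1, 0]].
A[0,0] = -5.5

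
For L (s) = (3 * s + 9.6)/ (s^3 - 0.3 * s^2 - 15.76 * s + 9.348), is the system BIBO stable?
Denominator: s^3 - 0.3*s^2 - 15.76*s + 9.348 = (s - 3.8)(s - 0.6)(s + 4.1). Poles: -4.1, 0.6, 3.8. All Re(p)<0: No (unstable)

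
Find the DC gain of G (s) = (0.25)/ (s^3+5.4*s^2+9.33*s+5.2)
DC gain = G(0) = num(0)/den(0) = 0.25/5.2 = 0.04808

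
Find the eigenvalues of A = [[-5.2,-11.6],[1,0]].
Eigenvalues solve det(λI - A) = 0.
Characteristic polynomial: λ^2 + 5.2*λ + 11.6 = 0.
Roots: -2.6 + 2.2j, -2.6 - 2.2j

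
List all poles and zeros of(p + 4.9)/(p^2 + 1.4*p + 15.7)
Set denominator = 0: p^2 + 1.4*p + 15.7 = 0 → Poles: -0.7 + 3.9j, -0.7 - 3.9j
Set numerator = 0: p + 4.9 = 0 → Zeros: -4.9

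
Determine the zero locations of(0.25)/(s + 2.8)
Numerator is a nonzero constant (0.25) → Zeros: none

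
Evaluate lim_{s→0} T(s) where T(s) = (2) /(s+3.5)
DC gain = T(0) = num(0)/den(0) = 2/3.5 = 0.5714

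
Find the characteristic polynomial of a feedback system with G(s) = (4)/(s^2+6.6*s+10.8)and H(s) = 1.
Characteristic poly = G_den * H_den + G_num * H_num = (s^2 + 6.6*s + 10.8) + (4) = s^2 + 6.6*s + 14.8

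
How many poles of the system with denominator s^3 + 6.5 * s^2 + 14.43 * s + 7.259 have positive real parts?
s^3 + 6.5*s^2 + 14.43*s + 7.259 = (s + 0.7)(s^2 + 5.8*s + 10.37). Poles: -0.7, -2.9 + 1.4j, -2.9 - 1.4j. RHP poles (Re>0): 0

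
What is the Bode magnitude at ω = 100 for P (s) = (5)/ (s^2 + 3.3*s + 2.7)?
Substitute s = j*100: P(j100) = -0.000499591 - 1.64909e-05j.
|P(j100)| = sqrt(Re² + Im²) = 0.0004999.
20*log₁₀(0.0004999) = -66.02 dB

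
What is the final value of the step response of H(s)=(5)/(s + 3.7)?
FVT: lim_{t→∞} y(t) = lim_{s→0} s*Y(s) where Y(s) = H(s)/s.
= lim_{s→0} H(s) = H(0) = num(0)/den(0) = 5/3.7 = 1.351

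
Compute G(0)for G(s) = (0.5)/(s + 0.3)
DC gain = G(0) = num(0)/den(0) = 0.5/0.3 = 1.667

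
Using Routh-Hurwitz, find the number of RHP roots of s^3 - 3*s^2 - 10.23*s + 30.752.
Routh array:
s^3: [1, -10.23]; s^2: [-3, 30.752]; s^1: [0.0206667]; s^0: [30.752]
First column: [1, -3, 0.0206667, 30.752]. Sign changes = RHP roots = 2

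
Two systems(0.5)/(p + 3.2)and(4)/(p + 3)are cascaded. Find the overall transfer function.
Series: H = H₁ · H₂ = (n₁·n₂)/(d₁·d₂).
Num: n₁·n₂ = 2. Den: d₁·d₂ = p^2 + 6.2*p + 9.6.
H(p) = (2)/(p^2 + 6.2*p + 9.6)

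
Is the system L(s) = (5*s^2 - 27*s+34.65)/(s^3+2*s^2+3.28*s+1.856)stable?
Denominator: s^3 + 2*s^2 + 3.28*s + 1.856 = (s + 0.8)(s^2 + 1.2*s + 2.32). Poles: -0.6 + 1.4j, -0.6 - 1.4j, -0.8. All Re(p)<0: Yes (stable)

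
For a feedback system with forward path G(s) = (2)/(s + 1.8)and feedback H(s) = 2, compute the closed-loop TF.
Closed-loop T = G/(1+GH).
Numerator: G_num * H_den = 2.
Denominator: G_den * H_den + G_num * H_num = (s + 1.8) + (4) = s + 5.8.
T(s) = (2)/(s + 5.8)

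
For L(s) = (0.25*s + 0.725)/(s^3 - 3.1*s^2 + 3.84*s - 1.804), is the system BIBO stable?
Denominator: s^3 - 3.1*s^2 + 3.84*s - 1.804 = (s - 1.1)(s^2 - 2*s + 1.64). Poles: 1 + 0.8j, 1 - 0.8j, 1.1. All Re(p)<0: No (unstable)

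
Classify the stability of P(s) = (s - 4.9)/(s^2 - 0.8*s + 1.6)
Denominator: s^2 - 0.8*s + 1.6. Poles: 0.4 + 1.2j, 0.4 - 1.2j. Unstable (2 pole(s) in RHP)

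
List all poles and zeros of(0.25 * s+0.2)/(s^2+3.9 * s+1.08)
Set denominator = 0: s^2 + 3.9*s + 1.08 = (s + 3.6)(s + 0.3) = 0 → Poles: -0.3, -3.6
Set numerator = 0: 0.25*s + 0.2 = 0 → Zeros: -0.8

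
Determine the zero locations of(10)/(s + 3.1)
Numerator is a nonzero constant (10) → Zeros: none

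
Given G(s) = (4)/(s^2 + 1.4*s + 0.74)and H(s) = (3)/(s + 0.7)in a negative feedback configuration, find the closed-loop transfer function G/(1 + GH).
Closed-loop T = G/(1+GH).
Numerator: G_num * H_den = 4*s + 2.8.
Denominator: G_den * H_den + G_num * H_num = (s^3 + 2.1*s^2 + 1.72*s + 0.518) + (12) = s^3 + 2.1*s^2 + 1.72*s + 12.518.
T(s) = (4*s + 2.8)/(s^3 + 2.1*s^2 + 1.72*s + 12.518)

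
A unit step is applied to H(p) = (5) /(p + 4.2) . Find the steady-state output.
FVT: lim_{t→∞} y(t) = lim_{p→0} p*Y(p) where Y(p) = H(p)/p.
= lim_{p→0} H(p) = H(0) = num(0)/den(0) = 5/4.2 = 1.19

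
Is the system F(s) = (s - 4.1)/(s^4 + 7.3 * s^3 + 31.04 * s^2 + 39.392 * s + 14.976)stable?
Denominator: s^4 + 7.3*s^3 + 31.04*s^2 + 39.392*s + 14.976 = (s + 0.9)(s + 0.8)(s^2 + 5.6*s + 20.8). Poles: -0.8, -0.9, -2.8 + 3.6j, -2.8 - 3.6j. All Re(p)<0: Yes (stable)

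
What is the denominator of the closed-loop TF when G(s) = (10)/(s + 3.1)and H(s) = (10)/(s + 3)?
Characteristic poly = G_den * H_den + G_num * H_num = (s^2 + 6.1*s + 9.3) + (100) = s^2 + 6.1*s + 109.3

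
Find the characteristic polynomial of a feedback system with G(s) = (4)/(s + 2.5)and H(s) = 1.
Characteristic poly = G_den * H_den + G_num * H_num = (s + 2.5) + (4) = s + 6.5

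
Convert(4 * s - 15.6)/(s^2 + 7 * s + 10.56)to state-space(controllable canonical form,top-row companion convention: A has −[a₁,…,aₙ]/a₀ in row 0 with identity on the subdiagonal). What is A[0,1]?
Reachable canonical form for den = s^2 + 7*s + 10.56: top row of A = -[a₁,a₂,...,aₙ]/a₀, ones on the subdiagonal, zeros elsewhere.
A = [[-7, -10.56], [1, 0]].
A[0,1] = -10.56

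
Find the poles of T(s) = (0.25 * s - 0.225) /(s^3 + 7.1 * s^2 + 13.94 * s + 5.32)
Set denominator = 0: s^3 + 7.1*s^2 + 13.94*s + 5.32 = (s + 2.8)(s + 0.5)(s + 3.8) = 0 → Poles: -0.5, -2.8, -3.8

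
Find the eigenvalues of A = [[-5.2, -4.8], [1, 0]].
Eigenvalues solve det(λI - A) = 0.
Characteristic polynomial: λ^2 + 5.2*λ + 4.8 = 0.
Factor: (λ + 1.2)(λ + 4) = 0.
Roots: -1.2, -4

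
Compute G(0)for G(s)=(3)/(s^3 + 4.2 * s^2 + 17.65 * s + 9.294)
DC gain = G(0) = num(0)/den(0) = 3/9.294 = 0.3228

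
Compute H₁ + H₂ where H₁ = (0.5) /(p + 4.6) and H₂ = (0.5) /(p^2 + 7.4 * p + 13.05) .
Parallel: H = H₁ + H₂ = (n₁·d₂ + n₂·d₁)/(d₁·d₂).
n₁·d₂ = 0.5*p^2 + 3.7*p + 6.525. n₂·d₁ = 0.5*p + 2.3. Sum = 0.5*p^2 + 4.2*p + 8.825. d₁·d₂ = p^3 + 12*p^2 + 47.09*p + 60.03.
H(p) = (0.5*p^2 + 4.2*p + 8.825)/(p^3 + 12*p^2 + 47.09*p + 60.03)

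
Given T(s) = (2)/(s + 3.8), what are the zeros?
Numerator is a nonzero constant (2) → Zeros: none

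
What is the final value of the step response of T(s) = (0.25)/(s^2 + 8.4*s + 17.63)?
FVT: lim_{t→∞} y(t) = lim_{s→0} s*Y(s) where Y(s) = T(s)/s.
= lim_{s→0} T(s) = T(0) = num(0)/den(0) = 0.25/17.63 = 0.01418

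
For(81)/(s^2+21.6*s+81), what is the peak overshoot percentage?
Standard form: ωn²/(s²+2ζωn·s+ωn²) → ωn = 9, ζ = 1.2.
ζ ≥ 1, so the response is non-oscillatory: peak overshoot = 0%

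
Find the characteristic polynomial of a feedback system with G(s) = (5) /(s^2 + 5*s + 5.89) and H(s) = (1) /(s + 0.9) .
Characteristic poly = G_den * H_den + G_num * H_num = (s^3 + 5.9*s^2 + 10.39*s + 5.301) + (5) = s^3 + 5.9*s^2 + 10.39*s + 10.301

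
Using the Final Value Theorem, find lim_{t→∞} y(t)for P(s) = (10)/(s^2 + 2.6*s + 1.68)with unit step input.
FVT: lim_{t→∞} y(t) = lim_{s→0} s*Y(s) where Y(s) = P(s)/s.
= lim_{s→0} P(s) = P(0) = num(0)/den(0) = 10/1.68 = 5.952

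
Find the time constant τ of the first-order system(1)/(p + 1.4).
First-order system: τ = -1/pole. Pole = -1.4. τ = -1/(-1.4) = 0.7143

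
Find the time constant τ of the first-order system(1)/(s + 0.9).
First-order system: τ = -1/pole. Pole = -0.9. τ = -1/(-0.9) = 1.111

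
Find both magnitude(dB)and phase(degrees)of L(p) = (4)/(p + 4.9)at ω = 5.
Substitute p = j*5: L(j5) = 0.399918 - 0.40808j.
|L| = 20*log₁₀(sqrt(Re²+Im²)) = -4.86 dB.
∠L = atan2(Im, Re) = -45.58°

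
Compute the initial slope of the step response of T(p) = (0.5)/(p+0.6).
IVT: y'(0⁺) = lim_{p→∞} p²·Y(p) = lim_{p→∞} p·T(p).
deg(num) = 0, deg(den) = 1, relative degree = 1, so p·T(p) → (leading num)/(leading den) = 0.5/1 = 0.5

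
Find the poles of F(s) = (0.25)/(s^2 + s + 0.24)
Set denominator = 0: s^2 + s + 0.24 = (s + 0.6)(s + 0.4) = 0 → Poles: -0.4, -0.6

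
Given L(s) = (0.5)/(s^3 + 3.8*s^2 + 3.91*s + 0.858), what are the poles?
Set denominator = 0: s^3 + 3.8*s^2 + 3.91*s + 0.858 = (s + 0.3)(s + 1.3)(s + 2.2) = 0 → Poles: -0.3, -1.3, -2.2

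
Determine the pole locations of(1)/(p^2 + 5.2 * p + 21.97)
Set denominator = 0: p^2 + 5.2*p + 21.97 = 0 → Poles: -2.6 + 3.9j, -2.6 - 3.9j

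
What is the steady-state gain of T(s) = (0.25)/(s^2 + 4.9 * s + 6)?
DC gain = T(0) = num(0)/den(0) = 0.25/6 = 0.04167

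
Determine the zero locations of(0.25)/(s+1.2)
Numerator is a nonzero constant (0.25) → Zeros: none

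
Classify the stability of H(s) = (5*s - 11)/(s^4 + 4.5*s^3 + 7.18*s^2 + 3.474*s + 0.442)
Denominator: s^4 + 4.5*s^3 + 7.18*s^2 + 3.474*s + 0.442 = (s + 0.5)(s + 0.2)(s^2 + 3.8*s + 4.42). Poles: -0.2, -0.5, -1.9 + 0.9j, -1.9 - 0.9j. Stable (all poles in LHP)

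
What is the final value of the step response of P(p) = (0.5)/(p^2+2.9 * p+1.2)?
FVT: lim_{t→∞} y(t) = lim_{p→0} p*Y(p) where Y(p) = P(p)/p.
= lim_{p→0} P(p) = P(0) = num(0)/den(0) = 0.5/1.2 = 0.4167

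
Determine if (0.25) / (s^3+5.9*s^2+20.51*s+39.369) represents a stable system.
Denominator: s^3 + 5.9*s^2 + 20.51*s + 39.369 = (s + 3.3)(s^2 + 2.6*s + 11.93). Poles: -1.3 + 3.2j, -1.3 - 3.2j, -3.3. All Re(p)<0: Yes (stable)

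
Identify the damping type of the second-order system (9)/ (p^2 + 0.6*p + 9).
Standard form: ωn²/(p²+2ζωn·p+ωn²) gives ωn=3, ζ=0.1.
Underdamped (ζ = 0.1 < 1)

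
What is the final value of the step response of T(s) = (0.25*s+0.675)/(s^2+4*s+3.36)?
FVT: lim_{t→∞} y(t) = lim_{s→0} s*Y(s) where Y(s) = T(s)/s.
= lim_{s→0} T(s) = T(0) = num(0)/den(0) = 0.675/3.36 = 0.2009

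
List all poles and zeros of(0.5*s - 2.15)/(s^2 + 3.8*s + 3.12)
Set denominator = 0: s^2 + 3.8*s + 3.12 = (s + 2.6)(s + 1.2) = 0 → Poles: -1.2, -2.6
Set numerator = 0: 0.5*s - 2.15 = 0 → Zeros: 4.3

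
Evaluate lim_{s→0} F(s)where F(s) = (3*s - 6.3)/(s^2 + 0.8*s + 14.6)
DC gain = F(0) = num(0)/den(0) = -6.3/14.6 = -0.4315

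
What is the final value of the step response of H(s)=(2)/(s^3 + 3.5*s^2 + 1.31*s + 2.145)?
FVT: lim_{t→∞} y(t) = lim_{s→0} s*Y(s) where Y(s) = H(s)/s.
= lim_{s→0} H(s) = H(0) = num(0)/den(0) = 2/2.145 = 0.9324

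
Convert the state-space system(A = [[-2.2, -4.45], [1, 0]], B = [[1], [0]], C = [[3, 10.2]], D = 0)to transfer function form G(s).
G(s) = C(sI - A)⁻¹B + D.
Characteristic polynomial det(sI - A) = s^2 + 2.2*s + 4.45.
Numerator from C·adj(sI-A)·B + D·det(sI-A) = 3*s + 10.2.
G(s) = (3*s + 10.2)/(s^2 + 2.2*s + 4.45)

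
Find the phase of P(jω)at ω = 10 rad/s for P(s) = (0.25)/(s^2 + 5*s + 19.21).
Substitute s = j*10: P(j10) = -0.00223745 - 0.00138473j.
∠P(j10) = atan2(Im, Re) = atan2(-0.00138473, -0.00223745) = -148.25°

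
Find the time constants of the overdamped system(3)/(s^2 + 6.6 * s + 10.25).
Overdamped: real poles at -4.1, -2.5. τ = -1/pole → τ₁ = 0.2439, τ₂ = 0.4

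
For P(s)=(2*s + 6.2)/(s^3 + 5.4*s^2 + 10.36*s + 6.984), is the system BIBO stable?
Denominator: s^3 + 5.4*s^2 + 10.36*s + 6.984 = (s + 1.8)(s^2 + 3.6*s + 3.88). Poles: -1.8, -1.8 + 0.8j, -1.8 - 0.8j. All Re(p)<0: Yes (stable)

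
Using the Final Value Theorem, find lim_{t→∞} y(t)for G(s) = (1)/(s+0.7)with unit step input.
FVT: lim_{t→∞} y(t) = lim_{s→0} s*Y(s) where Y(s) = G(s)/s.
= lim_{s→0} G(s) = G(0) = num(0)/den(0) = 1/0.7 = 1.429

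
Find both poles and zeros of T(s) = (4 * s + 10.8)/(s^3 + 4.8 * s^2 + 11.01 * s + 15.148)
Set denominator = 0: s^3 + 4.8*s^2 + 11.01*s + 15.148 = (s + 2.8)(s^2 + 2*s + 5.41) = 0 → Poles: -1 + 2.1j, -1 - 2.1j, -2.8
Set numerator = 0: 4*s + 10.8 = 0 → Zeros: -2.7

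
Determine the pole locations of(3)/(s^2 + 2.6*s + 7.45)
Set denominator = 0: s^2 + 2.6*s + 7.45 = 0 → Poles: -1.3 + 2.4j, -1.3 - 2.4j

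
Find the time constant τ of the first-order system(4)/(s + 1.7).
First-order system: τ = -1/pole. Pole = -1.7. τ = -1/(-1.7) = 0.5882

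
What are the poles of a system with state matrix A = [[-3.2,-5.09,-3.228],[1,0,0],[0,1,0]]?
Eigenvalues solve det(λI - A) = 0.
Characteristic polynomial: λ^3 + 3.2*λ^2 + 5.09*λ + 3.228 = 0.
Factor: (λ + 1.2)(λ^2 + 2*λ + 2.69) = 0.
Roots: -1 + 1.3j, -1 - 1.3j, -1.2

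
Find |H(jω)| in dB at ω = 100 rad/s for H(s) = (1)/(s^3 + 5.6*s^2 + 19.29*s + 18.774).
Substitute s = j*100: H(j100) = -5.60216e-08 + 9.98791e-07j.
|H(j100)| = sqrt(Re² + Im²) = 1e-06.
20*log₁₀(1e-06) = -120.00 dB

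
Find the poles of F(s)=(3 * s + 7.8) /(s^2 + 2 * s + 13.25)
Set denominator = 0: s^2 + 2*s + 13.25 = 0 → Poles: -1 + 3.5j, -1 - 3.5j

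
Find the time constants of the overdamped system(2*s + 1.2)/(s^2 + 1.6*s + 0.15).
Overdamped: real poles at -0.1, -1.5. τ = -1/pole → τ₁ = 10, τ₂ = 0.6667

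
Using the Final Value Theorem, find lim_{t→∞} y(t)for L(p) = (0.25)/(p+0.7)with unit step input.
FVT: lim_{t→∞} y(t) = lim_{p→0} p*Y(p) where Y(p) = L(p)/p.
= lim_{p→0} L(p) = L(0) = num(0)/den(0) = 0.25/0.7 = 0.3571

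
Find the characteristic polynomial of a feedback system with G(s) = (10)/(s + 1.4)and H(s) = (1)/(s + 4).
Characteristic poly = G_den * H_den + G_num * H_num = (s^2 + 5.4*s + 5.6) + (10) = s^2 + 5.4*s + 15.6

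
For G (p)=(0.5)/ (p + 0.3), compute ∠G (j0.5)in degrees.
Substitute p = j*0.5: G(j0.5) = 0.441176 - 0.735294j.
∠G(j0.5) = atan2(Im, Re) = atan2(-0.735294, 0.441176) = -59.04°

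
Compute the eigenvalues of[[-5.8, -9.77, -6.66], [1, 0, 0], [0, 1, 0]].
Eigenvalues solve det(λI - A) = 0.
Characteristic polynomial: λ^3 + 5.8*λ^2 + 9.77*λ + 6.66 = 0.
Factor: (λ + 3.6)(λ^2 + 2.2*λ + 1.85) = 0.
Roots: -1.1 + 0.8j, -1.1 - 0.8j, -3.6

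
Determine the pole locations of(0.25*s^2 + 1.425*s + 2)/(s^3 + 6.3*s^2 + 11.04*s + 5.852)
Set denominator = 0: s^3 + 6.3*s^2 + 11.04*s + 5.852 = (s + 1.1)(s + 1.4)(s + 3.8) = 0 → Poles: -1.1, -1.4, -3.8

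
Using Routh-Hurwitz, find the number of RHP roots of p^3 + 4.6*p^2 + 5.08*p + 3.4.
Routh array:
p^3: [1, 5.08]; p^2: [4.6, 3.4]; p^1: [4.34087]; p^0: [3.4]
First column: [1, 4.6, 4.34087, 3.4]. Sign changes = RHP roots = 0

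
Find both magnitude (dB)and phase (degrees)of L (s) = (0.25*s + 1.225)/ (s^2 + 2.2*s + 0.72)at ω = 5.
Substitute s = j*5: L(j5) = -0.0225089 - 0.0616803j.
|L| = 20*log₁₀(sqrt(Re²+Im²)) = -23.65 dB.
∠L = atan2(Im, Re) = -110.05°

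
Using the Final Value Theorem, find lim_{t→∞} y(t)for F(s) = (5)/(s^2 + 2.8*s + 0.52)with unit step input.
FVT: lim_{t→∞} y(t) = lim_{s→0} s*Y(s) where Y(s) = F(s)/s.
= lim_{s→0} F(s) = F(0) = num(0)/den(0) = 5/0.52 = 9.615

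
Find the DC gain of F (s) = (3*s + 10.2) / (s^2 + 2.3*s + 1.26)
DC gain = F(0) = num(0)/den(0) = 10.2/1.26 = 8.095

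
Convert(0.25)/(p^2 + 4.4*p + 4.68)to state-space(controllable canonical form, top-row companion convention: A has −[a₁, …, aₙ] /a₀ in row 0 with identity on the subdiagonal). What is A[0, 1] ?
Reachable canonical form for den = p^2 + 4.4*p + 4.68: top row of A = -[a₁,a₂,...,aₙ]/a₀, ones on the subdiagonal, zeros elsewhere.
A = [[-4.4, -4.68], [1, 0]].
A[0,1] = -4.68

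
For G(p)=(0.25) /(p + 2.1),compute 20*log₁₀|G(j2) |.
Substitute p = j*2: G(j2) = 0.0624257 - 0.059453j.
|G(j2)| = sqrt(Re² + Im²) = 0.08621.
20*log₁₀(0.08621) = -21.29 dB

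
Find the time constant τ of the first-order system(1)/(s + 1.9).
First-order system: τ = -1/pole. Pole = -1.9. τ = -1/(-1.9) = 0.5263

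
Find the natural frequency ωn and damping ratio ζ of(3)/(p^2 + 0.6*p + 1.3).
Underdamped: complex pole -0.3 + 1.1j. ωn = |pole| = 1.14, ζ = -Re(pole)/ωn = 0.2631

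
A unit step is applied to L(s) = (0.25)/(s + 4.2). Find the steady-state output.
FVT: lim_{t→∞} y(t) = lim_{s→0} s*Y(s) where Y(s) = L(s)/s.
= lim_{s→0} L(s) = L(0) = num(0)/den(0) = 0.25/4.2 = 0.05952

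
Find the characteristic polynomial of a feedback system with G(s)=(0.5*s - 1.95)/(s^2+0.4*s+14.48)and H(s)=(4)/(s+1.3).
Characteristic poly = G_den * H_den + G_num * H_num = (s^3 + 1.7*s^2 + 15*s + 18.824) + (2*s - 7.8) = s^3 + 1.7*s^2 + 17*s + 11.024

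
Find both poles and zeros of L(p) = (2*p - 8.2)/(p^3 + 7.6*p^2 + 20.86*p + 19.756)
Set denominator = 0: p^3 + 7.6*p^2 + 20.86*p + 19.756 = (p + 2.2)(p^2 + 5.4*p + 8.98) = 0 → Poles: -2.2, -2.7 + 1.3j, -2.7 - 1.3j
Set numerator = 0: 2*p - 8.2 = 0 → Zeros: 4.1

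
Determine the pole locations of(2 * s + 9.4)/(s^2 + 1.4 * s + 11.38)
Set denominator = 0: s^2 + 1.4*s + 11.38 = 0 → Poles: -0.7 + 3.3j, -0.7 - 3.3j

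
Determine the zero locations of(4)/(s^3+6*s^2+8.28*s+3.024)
Numerator is a nonzero constant (4) → Zeros: none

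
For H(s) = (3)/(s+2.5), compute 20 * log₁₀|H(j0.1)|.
Substitute s = j*0.1: H(j0.1) = 1.19808 - 0.0479233j.
|H(j0.1)| = sqrt(Re² + Im²) = 1.199.
20*log₁₀(1.199) = 1.58 dB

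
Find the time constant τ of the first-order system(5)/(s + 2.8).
First-order system: τ = -1/pole. Pole = -2.8. τ = -1/(-2.8) = 0.3571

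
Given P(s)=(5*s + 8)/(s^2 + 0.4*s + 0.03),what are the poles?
Set denominator = 0: s^2 + 0.4*s + 0.03 = (s + 0.1)(s + 0.3) = 0 → Poles: -0.1, -0.3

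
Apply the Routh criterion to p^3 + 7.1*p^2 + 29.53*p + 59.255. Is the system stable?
Routh array:
p^3: [1, 29.53]; p^2: [7.1, 59.255]; p^1: [21.1842]; p^0: [59.255]
First column: [1, 7.1, 21.1842, 59.255]. Sign changes = 0.
Yes, stable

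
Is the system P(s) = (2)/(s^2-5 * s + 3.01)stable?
Denominator: s^2 - 5*s + 3.01 = (s - 4.3)(s - 0.7). Poles: 0.7, 4.3. All Re(p)<0: No (unstable)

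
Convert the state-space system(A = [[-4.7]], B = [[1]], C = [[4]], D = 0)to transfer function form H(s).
H(s) = C(sI - A)⁻¹B + D.
Characteristic polynomial det(sI - A) = s + 4.7.
Numerator from C·adj(sI-A)·B + D·det(sI-A) = 4.
H(s) = (4)/(s + 4.7)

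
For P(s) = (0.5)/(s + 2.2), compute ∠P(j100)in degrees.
Substitute s = j*100: P(j100) = 0.000109947 - 0.00499758j.
∠P(j100) = atan2(Im, Re) = atan2(-0.00499758, 0.000109947) = -88.74°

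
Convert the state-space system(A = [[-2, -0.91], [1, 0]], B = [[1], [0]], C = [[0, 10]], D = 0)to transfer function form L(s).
L(s) = C(sI - A)⁻¹B + D.
Characteristic polynomial det(sI - A) = s^2 + 2*s + 0.91.
Numerator from C·adj(sI-A)·B + D·det(sI-A) = 10.
L(s) = (10)/(s^2 + 2*s + 0.91)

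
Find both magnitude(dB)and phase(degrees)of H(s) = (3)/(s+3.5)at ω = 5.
Substitute s = j*5: H(j5) = 0.281879 - 0.402685j.
|H| = 20*log₁₀(sqrt(Re²+Im²)) = -6.17 dB.
∠H = atan2(Im, Re) = -55.01°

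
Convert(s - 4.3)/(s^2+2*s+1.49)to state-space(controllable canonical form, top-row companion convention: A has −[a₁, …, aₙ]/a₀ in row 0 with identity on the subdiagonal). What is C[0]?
Reachable canonical form: C = numerator coefficients (right-aligned, zero-padded to length n).
num = s - 4.3, C = [[1, -4.3]].
C[0] = 1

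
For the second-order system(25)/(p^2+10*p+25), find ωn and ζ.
Standard form: ωn²/(p²+2ζωn·p+ωn²).
const=25=ωn² → ωn=5, p coeff=10=2ζωn → ζ=1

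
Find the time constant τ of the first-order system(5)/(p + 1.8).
First-order system: τ = -1/pole. Pole = -1.8. τ = -1/(-1.8) = 0.5556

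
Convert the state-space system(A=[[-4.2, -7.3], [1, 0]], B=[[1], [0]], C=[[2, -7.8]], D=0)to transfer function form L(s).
L(s) = C(sI - A)⁻¹B + D.
Characteristic polynomial det(sI - A) = s^2 + 4.2*s + 7.3.
Numerator from C·adj(sI-A)·B + D·det(sI-A) = 2*s - 7.8.
L(s) = (2*s - 7.8)/(s^2 + 4.2*s + 7.3)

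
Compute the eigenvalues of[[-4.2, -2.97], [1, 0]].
Eigenvalues solve det(λI - A) = 0.
Characteristic polynomial: λ^2 + 4.2*λ + 2.97 = 0.
Factor: (λ + 3.3)(λ + 0.9) = 0.
Roots: -0.9, -3.3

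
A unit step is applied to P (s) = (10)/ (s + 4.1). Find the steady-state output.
FVT: lim_{t→∞} y(t) = lim_{s→0} s*Y(s) where Y(s) = P(s)/s.
= lim_{s→0} P(s) = P(0) = num(0)/den(0) = 10/4.1 = 2.439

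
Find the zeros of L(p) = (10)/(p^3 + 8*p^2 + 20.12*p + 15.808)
Numerator is a nonzero constant (10) → Zeros: none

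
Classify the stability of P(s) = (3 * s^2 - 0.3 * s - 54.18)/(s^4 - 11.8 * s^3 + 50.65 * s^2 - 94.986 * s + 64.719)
Denominator: s^4 - 11.8*s^3 + 50.65*s^2 - 94.986*s + 64.719 = (s - 1.7)(s - 4.7)(s^2 - 5.4*s + 8.1). Poles: 1.7, 2.7 + 0.9j, 2.7 - 0.9j, 4.7. Unstable (4 pole(s) in RHP)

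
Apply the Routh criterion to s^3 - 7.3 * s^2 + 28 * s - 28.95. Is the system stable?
Routh array:
s^3: [1, 28]; s^2: [-7.3, -28.95]; s^1: [24.0342]; s^0: [-28.95]
First column: [1, -7.3, 24.0342, -28.95]. Sign changes = 3.
No, unstable (3 RHP root(s))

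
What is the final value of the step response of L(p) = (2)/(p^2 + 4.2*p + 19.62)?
FVT: lim_{t→∞} y(t) = lim_{p→0} p*Y(p) where Y(p) = L(p)/p.
= lim_{p→0} L(p) = L(0) = num(0)/den(0) = 2/19.62 = 0.1019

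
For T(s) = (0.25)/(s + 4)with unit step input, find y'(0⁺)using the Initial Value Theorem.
IVT: y'(0⁺) = lim_{s→∞} s²·Y(s) = lim_{s→∞} s·T(s).
deg(num) = 0, deg(den) = 1, relative degree = 1, so s·T(s) → (leading num)/(leading den) = 0.25/1 = 0.25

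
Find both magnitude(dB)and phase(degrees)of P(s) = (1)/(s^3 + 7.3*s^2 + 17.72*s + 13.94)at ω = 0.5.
Substitute s = j*0.5: P(j0.5) = 0.0543095 - 0.0391575j.
|P| = 20*log₁₀(sqrt(Re²+Im²)) = -23.48 dB.
∠P = atan2(Im, Re) = -35.79°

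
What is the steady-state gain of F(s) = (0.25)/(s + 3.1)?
DC gain = F(0) = num(0)/den(0) = 0.25/3.1 = 0.08065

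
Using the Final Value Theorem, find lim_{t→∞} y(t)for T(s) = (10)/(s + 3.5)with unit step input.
FVT: lim_{t→∞} y(t) = lim_{s→0} s*Y(s) where Y(s) = T(s)/s.
= lim_{s→0} T(s) = T(0) = num(0)/den(0) = 10/3.5 = 2.857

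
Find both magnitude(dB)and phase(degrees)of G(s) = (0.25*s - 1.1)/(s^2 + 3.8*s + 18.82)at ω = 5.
Substitute s = j*5: G(j5) = 0.0765245 + 0.0330041j.
|G| = 20*log₁₀(sqrt(Re²+Im²)) = -21.58 dB.
∠G = atan2(Im, Re) = 23.33°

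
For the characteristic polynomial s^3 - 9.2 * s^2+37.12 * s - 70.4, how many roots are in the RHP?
s^3 - 9.2*s^2 + 37.12*s - 70.4 = (s - 4.4)(s^2 - 4.8*s + 16). Poles: 2.4 + 3.2j, 2.4 - 3.2j, 4.4. RHP poles (Re>0): 3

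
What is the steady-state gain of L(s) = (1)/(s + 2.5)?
DC gain = L(0) = num(0)/den(0) = 1/2.5 = 0.4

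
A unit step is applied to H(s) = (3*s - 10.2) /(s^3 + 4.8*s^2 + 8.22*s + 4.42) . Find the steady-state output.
FVT: lim_{t→∞} y(t) = lim_{s→0} s*Y(s) where Y(s) = H(s)/s.
= lim_{s→0} H(s) = H(0) = num(0)/den(0) = -10.2/4.42 = -2.308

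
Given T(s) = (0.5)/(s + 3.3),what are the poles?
Set denominator = 0: s + 3.3 = 0 → Poles: -3.3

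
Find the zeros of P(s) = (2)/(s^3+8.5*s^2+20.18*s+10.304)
Numerator is a nonzero constant (2) → Zeros: none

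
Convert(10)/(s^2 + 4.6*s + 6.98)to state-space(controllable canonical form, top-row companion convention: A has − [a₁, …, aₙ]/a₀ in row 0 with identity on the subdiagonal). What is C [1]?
Reachable canonical form: C = numerator coefficients (right-aligned, zero-padded to length n).
num = 10, C = [[0, 10]].
C[1] = 10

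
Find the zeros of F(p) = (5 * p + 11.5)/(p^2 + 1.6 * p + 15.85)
Set numerator = 0: 5*p + 11.5 = 0 → Zeros: -2.3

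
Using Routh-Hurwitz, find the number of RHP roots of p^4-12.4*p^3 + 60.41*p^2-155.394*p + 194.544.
Routh array:
p^4: [1, 60.41, 194.544]; p^3: [-12.4, -155.394]; p^2: [47.8782, 194.544]; p^1: [-105.009]; p^0: [194.544]
First column: [1, -12.4, 47.8782, -105.009, 194.544]. Sign changes = RHP roots = 4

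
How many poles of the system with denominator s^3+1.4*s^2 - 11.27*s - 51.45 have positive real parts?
s^3 + 1.4*s^2 - 11.27*s - 51.45 = (s - 4.2)(s^2 + 5.6*s + 12.25). Poles: -2.8 + 2.1j, -2.8 - 2.1j, 4.2. RHP poles (Re>0): 1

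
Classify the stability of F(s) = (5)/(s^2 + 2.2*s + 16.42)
Denominator: s^2 + 2.2*s + 16.42. Poles: -1.1 + 3.9j, -1.1 - 3.9j. Stable (all poles in LHP)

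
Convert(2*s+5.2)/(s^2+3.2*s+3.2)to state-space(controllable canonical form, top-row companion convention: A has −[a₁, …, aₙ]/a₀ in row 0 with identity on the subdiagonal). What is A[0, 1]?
Reachable canonical form for den = s^2 + 3.2*s + 3.2: top row of A = -[a₁,a₂,...,aₙ]/a₀, ones on the subdiagonal, zeros elsewhere.
A = [[-3.2, -3.2], [1, 0]].
A[0,1] = -3.2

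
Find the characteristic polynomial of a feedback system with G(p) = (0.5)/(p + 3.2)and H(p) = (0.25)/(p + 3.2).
Characteristic poly = G_den * H_den + G_num * H_num = (p^2 + 6.4*p + 10.24) + (0.125) = p^2 + 6.4*p + 10.365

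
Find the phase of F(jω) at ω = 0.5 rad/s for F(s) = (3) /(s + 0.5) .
Substitute s = j*0.5: F(j0.5) = 3 - 3j.
∠F(j0.5) = atan2(Im, Re) = atan2(-3, 3) = -45.00°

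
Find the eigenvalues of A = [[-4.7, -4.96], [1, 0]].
Eigenvalues solve det(λI - A) = 0.
Characteristic polynomial: λ^2 + 4.7*λ + 4.96 = 0.
Factor: (λ + 3.1)(λ + 1.6) = 0.
Roots: -1.6, -3.1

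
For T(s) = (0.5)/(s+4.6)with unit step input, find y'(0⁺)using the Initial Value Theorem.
IVT: y'(0⁺) = lim_{s→∞} s²·Y(s) = lim_{s→∞} s·T(s).
deg(num) = 0, deg(den) = 1, relative degree = 1, so s·T(s) → (leading num)/(leading den) = 0.5/1 = 0.5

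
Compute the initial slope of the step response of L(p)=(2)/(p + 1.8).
IVT: y'(0⁺) = lim_{p→∞} p²·Y(p) = lim_{p→∞} p·L(p).
deg(num) = 0, deg(den) = 1, relative degree = 1, so p·L(p) → (leading num)/(leading den) = 2/1 = 2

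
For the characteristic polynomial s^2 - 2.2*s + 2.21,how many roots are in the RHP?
Poles: 1.1 + 1j, 1.1 - 1j. RHP poles (Re>0): 2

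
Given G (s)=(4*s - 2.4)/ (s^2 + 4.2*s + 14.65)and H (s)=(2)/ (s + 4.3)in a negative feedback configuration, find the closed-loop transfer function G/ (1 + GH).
Closed-loop T = G/(1+GH).
Numerator: G_num * H_den = 4*s^2 + 14.8*s - 10.32.
Denominator: G_den * H_den + G_num * H_num = (s^3 + 8.5*s^2 + 32.71*s + 62.995) + (8*s - 4.8) = s^3 + 8.5*s^2 + 40.71*s + 58.195.
T(s) = (4*s^2 + 14.8*s - 10.32)/(s^3 + 8.5*s^2 + 40.71*s + 58.195)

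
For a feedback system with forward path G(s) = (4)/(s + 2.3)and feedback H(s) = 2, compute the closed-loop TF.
Closed-loop T = G/(1+GH).
Numerator: G_num * H_den = 4.
Denominator: G_den * H_den + G_num * H_num = (s + 2.3) + (8) = s + 10.3.
T(s) = (4)/(s + 10.3)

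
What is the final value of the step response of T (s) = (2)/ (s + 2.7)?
FVT: lim_{t→∞} y(t) = lim_{s→0} s*Y(s) where Y(s) = T(s)/s.
= lim_{s→0} T(s) = T(0) = num(0)/den(0) = 2/2.7 = 0.7407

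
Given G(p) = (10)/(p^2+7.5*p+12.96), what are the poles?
Set denominator = 0: p^2 + 7.5*p + 12.96 = (p + 4.8)(p + 2.7) = 0 → Poles: -2.7, -4.8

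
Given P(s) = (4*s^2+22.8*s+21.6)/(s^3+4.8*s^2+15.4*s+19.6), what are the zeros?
Set numerator = 0: 4*s^2 + 22.8*s + 21.6 = 4*(s + 1.2)(s + 4.5) = 0 → Zeros: -1.2, -4.5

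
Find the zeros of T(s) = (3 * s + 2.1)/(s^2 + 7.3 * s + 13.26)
Set numerator = 0: 3*s + 2.1 = 0 → Zeros: -0.7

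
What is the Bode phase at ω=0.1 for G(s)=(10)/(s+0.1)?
Substitute s = j*0.1: G(j0.1) = 50 - 50j.
∠G(j0.1) = atan2(Im, Re) = atan2(-50, 50) = -45.00°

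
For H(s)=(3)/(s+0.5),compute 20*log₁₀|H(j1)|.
Substitute s = j*1: H(j1) = 1.2 - 2.4j.
|H(j1)| = sqrt(Re² + Im²) = 2.683.
20*log₁₀(2.683) = 8.57 dB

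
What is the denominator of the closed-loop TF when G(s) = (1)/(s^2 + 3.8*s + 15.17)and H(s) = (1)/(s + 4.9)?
Characteristic poly = G_den * H_den + G_num * H_num = (s^3 + 8.7*s^2 + 33.79*s + 74.333) + (1) = s^3 + 8.7*s^2 + 33.79*s + 75.333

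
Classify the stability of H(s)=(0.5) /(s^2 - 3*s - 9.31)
Denominator: s^2 - 3*s - 9.31 = (s - 4.9)(s + 1.9). Poles: -1.9, 4.9. Unstable (1 pole(s) in RHP)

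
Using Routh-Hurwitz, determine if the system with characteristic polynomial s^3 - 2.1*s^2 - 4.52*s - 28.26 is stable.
Routh array:
s^3: [1, -4.52]; s^2: [-2.1, -28.26]; s^1: [-17.9771]; s^0: [-28.26]
First column: [1, -2.1, -17.9771, -28.26]. Sign changes = 1.
No, unstable (1 RHP root(s))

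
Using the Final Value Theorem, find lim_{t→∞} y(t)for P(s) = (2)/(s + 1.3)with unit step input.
FVT: lim_{t→∞} y(t) = lim_{s→0} s*Y(s) where Y(s) = P(s)/s.
= lim_{s→0} P(s) = P(0) = num(0)/den(0) = 2/1.3 = 1.538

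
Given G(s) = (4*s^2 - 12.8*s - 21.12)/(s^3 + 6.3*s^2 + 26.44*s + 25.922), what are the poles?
Set denominator = 0: s^3 + 6.3*s^2 + 26.44*s + 25.922 = (s + 1.3)(s^2 + 5*s + 19.94) = 0 → Poles: -1.3, -2.5 + 3.7j, -2.5 - 3.7j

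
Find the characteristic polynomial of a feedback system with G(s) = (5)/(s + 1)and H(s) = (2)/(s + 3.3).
Characteristic poly = G_den * H_den + G_num * H_num = (s^2 + 4.3*s + 3.3) + (10) = s^2 + 4.3*s + 13.3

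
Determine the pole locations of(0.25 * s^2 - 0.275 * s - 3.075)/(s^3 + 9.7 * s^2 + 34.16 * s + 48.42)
Set denominator = 0: s^3 + 9.7*s^2 + 34.16*s + 48.42 = (s + 4.5)(s^2 + 5.2*s + 10.76) = 0 → Poles: -2.6 + 2j, -2.6 - 2j, -4.5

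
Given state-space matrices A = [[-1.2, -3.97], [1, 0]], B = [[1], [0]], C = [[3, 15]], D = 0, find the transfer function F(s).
F(s) = C(sI - A)⁻¹B + D.
Characteristic polynomial det(sI - A) = s^2 + 1.2*s + 3.97.
Numerator from C·adj(sI-A)·B + D·det(sI-A) = 3*s + 15.
F(s) = (3*s + 15)/(s^2 + 1.2*s + 3.97)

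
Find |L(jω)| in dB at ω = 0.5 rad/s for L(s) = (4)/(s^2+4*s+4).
Substitute s = j*0.5: L(j0.5) = 0.83045 - 0.442907j.
|L(j0.5)| = sqrt(Re² + Im²) = 0.9412.
20*log₁₀(0.9412) = -0.53 dB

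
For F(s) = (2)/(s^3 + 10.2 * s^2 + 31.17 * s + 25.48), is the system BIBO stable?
Denominator: s^3 + 10.2*s^2 + 31.17*s + 25.48 = (s + 4.9)(s + 4)(s + 1.3). Poles: -1.3, -4, -4.9. All Re(p)<0: Yes (stable)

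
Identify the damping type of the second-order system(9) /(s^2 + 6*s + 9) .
Standard form: ωn²/(s²+2ζωn·s+ωn²) gives ωn=3, ζ=1.
Critically damped (ζ = 1)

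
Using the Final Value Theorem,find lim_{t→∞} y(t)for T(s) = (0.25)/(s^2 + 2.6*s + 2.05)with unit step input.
FVT: lim_{t→∞} y(t) = lim_{s→0} s*Y(s) where Y(s) = T(s)/s.
= lim_{s→0} T(s) = T(0) = num(0)/den(0) = 0.25/2.05 = 0.122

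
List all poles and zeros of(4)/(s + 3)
Set denominator = 0: s + 3 = 0 → Poles: -3
Numerator is a nonzero constant (4) → Zeros: none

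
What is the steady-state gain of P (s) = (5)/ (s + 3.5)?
DC gain = P(0) = num(0)/den(0) = 5/3.5 = 1.429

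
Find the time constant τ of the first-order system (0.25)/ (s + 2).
First-order system: τ = -1/pole. Pole = -2. τ = -1/(-2) = 0.5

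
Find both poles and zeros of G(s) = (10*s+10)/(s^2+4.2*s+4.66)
Set denominator = 0: s^2 + 4.2*s + 4.66 = 0 → Poles: -2.1 + 0.5j, -2.1 - 0.5j
Set numerator = 0: 10*s + 10 = 0 → Zeros: -1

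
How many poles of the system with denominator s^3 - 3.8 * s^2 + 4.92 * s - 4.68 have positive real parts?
s^3 - 3.8*s^2 + 4.92*s - 4.68 = (s - 2.6)(s^2 - 1.2*s + 1.8). Poles: 0.6 + 1.2j, 0.6 - 1.2j, 2.6. RHP poles (Re>0): 3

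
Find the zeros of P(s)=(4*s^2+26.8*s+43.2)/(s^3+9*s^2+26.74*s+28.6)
Set numerator = 0: 4*s^2 + 26.8*s + 43.2 = 4*(s + 2.7)(s + 4) = 0 → Zeros: -2.7, -4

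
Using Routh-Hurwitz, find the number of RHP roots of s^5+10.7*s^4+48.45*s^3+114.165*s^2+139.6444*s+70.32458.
Routh array:
s^5: [1, 48.45, 139.6444]; s^4: [10.7, 114.165, 70.32458]; s^3: [37.7804, 133.072]; s^2: [76.4769, 70.32458]; s^1: [98.3309]; s^0: [70.32458]
First column: [1, 10.7, 37.7804, 76.4769, 98.3309, 70.32458]. Sign changes = RHP roots = 0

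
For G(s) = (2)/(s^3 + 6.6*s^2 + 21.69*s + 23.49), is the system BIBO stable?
Denominator: s^3 + 6.6*s^2 + 21.69*s + 23.49 = (s + 1.8)(s^2 + 4.8*s + 13.05). Poles: -1.8, -2.4 + 2.7j, -2.4 - 2.7j. All Re(p)<0: Yes (stable)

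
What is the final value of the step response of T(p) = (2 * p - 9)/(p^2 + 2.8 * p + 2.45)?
FVT: lim_{t→∞} y(t) = lim_{p→0} p*Y(p) where Y(p) = T(p)/p.
= lim_{p→0} T(p) = T(0) = num(0)/den(0) = -9/2.45 = -3.673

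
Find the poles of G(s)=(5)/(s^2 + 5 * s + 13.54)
Set denominator = 0: s^2 + 5*s + 13.54 = 0 → Poles: -2.5 + 2.7j, -2.5 - 2.7j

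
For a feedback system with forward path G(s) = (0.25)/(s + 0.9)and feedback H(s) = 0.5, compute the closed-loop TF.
Closed-loop T = G/(1+GH).
Numerator: G_num * H_den = 0.25.
Denominator: G_den * H_den + G_num * H_num = (s + 0.9) + (0.125) = s + 1.025.
T(s) = (0.25)/(s + 1.025)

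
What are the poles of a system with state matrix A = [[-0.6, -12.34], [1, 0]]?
Eigenvalues solve det(λI - A) = 0.
Characteristic polynomial: λ^2 + 0.6*λ + 12.34 = 0.
Roots: -0.3 + 3.5j, -0.3 - 3.5j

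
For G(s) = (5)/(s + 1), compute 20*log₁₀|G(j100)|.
Substitute s = j*100: G(j100) = 0.00049995 - 0.049995j.
|G(j100)| = sqrt(Re² + Im²) = 0.05.
20*log₁₀(0.05) = -26.02 dB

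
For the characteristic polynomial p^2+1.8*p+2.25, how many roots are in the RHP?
Poles: -0.9 + 1.2j, -0.9 - 1.2j. RHP poles (Re>0): 0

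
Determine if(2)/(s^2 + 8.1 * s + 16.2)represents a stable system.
Denominator: s^2 + 8.1*s + 16.2 = (s + 4.5)(s + 3.6). Poles: -3.6, -4.5. All Re(p)<0: Yes (stable)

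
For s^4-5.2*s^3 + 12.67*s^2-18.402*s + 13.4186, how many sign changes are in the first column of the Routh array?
Routh array:
s^4: [1, 12.67, 13.4186]; s^3: [-5.2, -18.402]; s^2: [9.13115, 13.4186]; s^1: [-10.7604]; s^0: [13.4186]
First column: [1, -5.2, 9.13115, -10.7604, 13.4186]. Sign changes = 4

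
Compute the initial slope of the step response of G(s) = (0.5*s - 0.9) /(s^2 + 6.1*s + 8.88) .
IVT: y'(0⁺) = lim_{s→∞} s²·Y(s) = lim_{s→∞} s·G(s).
deg(num) = 1, deg(den) = 2, relative degree = 1, so s·G(s) → (leading num)/(leading den) = 0.5/1 = 0.5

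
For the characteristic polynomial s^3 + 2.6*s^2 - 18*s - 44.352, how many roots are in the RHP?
s^3 + 2.6*s^2 - 18*s - 44.352 = (s - 4.2)(s + 2.4)(s + 4.4). Poles: -2.4, -4.4, 4.2. RHP poles (Re>0): 1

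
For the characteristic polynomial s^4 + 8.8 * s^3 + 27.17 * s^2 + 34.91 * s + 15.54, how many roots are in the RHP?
s^4 + 8.8*s^3 + 27.17*s^2 + 34.91*s + 15.54 = (s + 2)(s + 3.7)(s + 2.1)(s + 1). Poles: -1, -2, -2.1, -3.7. RHP poles (Re>0): 0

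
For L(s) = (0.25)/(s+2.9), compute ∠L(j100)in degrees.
Substitute s = j*100: L(j100) = 7.24391e-05 - 0.0024979j.
∠L(j100) = atan2(Im, Re) = atan2(-0.0024979, 7.24391e-05) = -88.34°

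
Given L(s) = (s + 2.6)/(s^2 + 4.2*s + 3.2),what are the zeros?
Set numerator = 0: s + 2.6 = 0 → Zeros: -2.6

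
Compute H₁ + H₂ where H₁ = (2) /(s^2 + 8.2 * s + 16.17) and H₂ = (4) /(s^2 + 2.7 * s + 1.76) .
Parallel: H = H₁ + H₂ = (n₁·d₂ + n₂·d₁)/(d₁·d₂).
n₁·d₂ = 2*s^2 + 5.4*s + 3.52. n₂·d₁ = 4*s^2 + 32.8*s + 64.68. Sum = 6*s^2 + 38.2*s + 68.2. d₁·d₂ = s^4 + 10.9*s^3 + 40.07*s^2 + 58.091*s + 28.4592.
H(s) = (6*s^2 + 38.2*s + 68.2)/(s^4 + 10.9*s^3 + 40.07*s^2 + 58.091*s + 28.4592)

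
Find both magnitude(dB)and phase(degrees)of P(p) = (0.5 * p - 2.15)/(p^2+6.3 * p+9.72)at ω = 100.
Substitute p = j*100: P(j100) = 0.00052872 - 0.00497152j.
|P| = 20*log₁₀(sqrt(Re²+Im²)) = -46.02 dB.
∠P = atan2(Im, Re) = -83.93°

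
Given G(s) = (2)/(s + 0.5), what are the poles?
Set denominator = 0: s + 0.5 = 0 → Poles: -0.5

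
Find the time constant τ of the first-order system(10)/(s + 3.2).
First-order system: τ = -1/pole. Pole = -3.2. τ = -1/(-3.2) = 0.3125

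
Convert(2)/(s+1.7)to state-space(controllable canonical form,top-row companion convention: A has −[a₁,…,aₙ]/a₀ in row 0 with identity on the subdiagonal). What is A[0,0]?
Reachable canonical form for den = s + 1.7: top row of A = -[a₁,a₂,...,aₙ]/a₀, ones on the subdiagonal, zeros elsewhere.
A = [[-1.7]].
A[0,0] = -1.7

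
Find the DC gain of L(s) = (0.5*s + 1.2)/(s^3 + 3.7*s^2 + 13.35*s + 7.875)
DC gain = L(0) = num(0)/den(0) = 1.2/7.875 = 0.1524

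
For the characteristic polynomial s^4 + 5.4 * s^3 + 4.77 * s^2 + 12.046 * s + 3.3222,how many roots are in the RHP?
s^4 + 5.4*s^3 + 4.77*s^2 + 12.046*s + 3.3222 = (s + 4.9)(s + 0.3)(s^2 + 0.2*s + 2.26). Poles: -0.1 + 1.5j, -0.1 - 1.5j, -0.3, -4.9. RHP poles (Re>0): 0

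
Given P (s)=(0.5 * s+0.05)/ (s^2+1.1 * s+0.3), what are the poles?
Set denominator = 0: s^2 + 1.1*s + 0.3 = (s + 0.6)(s + 0.5) = 0 → Poles: -0.5, -0.6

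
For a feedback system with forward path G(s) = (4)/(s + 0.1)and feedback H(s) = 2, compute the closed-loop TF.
Closed-loop T = G/(1+GH).
Numerator: G_num * H_den = 4.
Denominator: G_den * H_den + G_num * H_num = (s + 0.1) + (8) = s + 8.1.
T(s) = (4)/(s + 8.1)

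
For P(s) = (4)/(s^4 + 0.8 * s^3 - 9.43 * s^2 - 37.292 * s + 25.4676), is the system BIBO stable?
Denominator: s^4 + 0.8*s^3 - 9.43*s^2 - 37.292*s + 25.4676 = (s - 0.6)(s - 3.8)(s^2 + 5.2*s + 11.17). Poles: -2.6 + 2.1j, -2.6 - 2.1j, 0.6, 3.8. All Re(p)<0: No (unstable)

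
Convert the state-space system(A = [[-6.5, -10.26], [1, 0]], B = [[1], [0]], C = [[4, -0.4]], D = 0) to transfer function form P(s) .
P(s) = C(sI - A)⁻¹B + D.
Characteristic polynomial det(sI - A) = s^2 + 6.5*s + 10.26.
Numerator from C·adj(sI-A)·B + D·det(sI-A) = 4*s - 0.4.
P(s) = (4*s - 0.4)/(s^2 + 6.5*s + 10.26)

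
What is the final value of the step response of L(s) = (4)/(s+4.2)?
FVT: lim_{t→∞} y(t) = lim_{s→0} s*Y(s) where Y(s) = L(s)/s.
= lim_{s→0} L(s) = L(0) = num(0)/den(0) = 4/4.2 = 0.9524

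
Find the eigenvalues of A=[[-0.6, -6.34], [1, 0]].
Eigenvalues solve det(λI - A) = 0.
Characteristic polynomial: λ^2 + 0.6*λ + 6.34 = 0.
Roots: -0.3 + 2.5j, -0.3 - 2.5j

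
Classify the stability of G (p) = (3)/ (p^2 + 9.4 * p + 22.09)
Denominator: p^2 + 9.4*p + 22.09 = (p + 4.7)(p + 4.7). Poles: -4.7, -4.7. Stable (all poles in LHP)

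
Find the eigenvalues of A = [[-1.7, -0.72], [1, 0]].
Eigenvalues solve det(λI - A) = 0.
Characteristic polynomial: λ^2 + 1.7*λ + 0.72 = 0.
Factor: (λ + 0.9)(λ + 0.8) = 0.
Roots: -0.8, -0.9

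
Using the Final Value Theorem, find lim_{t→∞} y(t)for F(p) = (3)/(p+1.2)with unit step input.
FVT: lim_{t→∞} y(t) = lim_{p→0} p*Y(p) where Y(p) = F(p)/p.
= lim_{p→0} F(p) = F(0) = num(0)/den(0) = 3/1.2 = 2.5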